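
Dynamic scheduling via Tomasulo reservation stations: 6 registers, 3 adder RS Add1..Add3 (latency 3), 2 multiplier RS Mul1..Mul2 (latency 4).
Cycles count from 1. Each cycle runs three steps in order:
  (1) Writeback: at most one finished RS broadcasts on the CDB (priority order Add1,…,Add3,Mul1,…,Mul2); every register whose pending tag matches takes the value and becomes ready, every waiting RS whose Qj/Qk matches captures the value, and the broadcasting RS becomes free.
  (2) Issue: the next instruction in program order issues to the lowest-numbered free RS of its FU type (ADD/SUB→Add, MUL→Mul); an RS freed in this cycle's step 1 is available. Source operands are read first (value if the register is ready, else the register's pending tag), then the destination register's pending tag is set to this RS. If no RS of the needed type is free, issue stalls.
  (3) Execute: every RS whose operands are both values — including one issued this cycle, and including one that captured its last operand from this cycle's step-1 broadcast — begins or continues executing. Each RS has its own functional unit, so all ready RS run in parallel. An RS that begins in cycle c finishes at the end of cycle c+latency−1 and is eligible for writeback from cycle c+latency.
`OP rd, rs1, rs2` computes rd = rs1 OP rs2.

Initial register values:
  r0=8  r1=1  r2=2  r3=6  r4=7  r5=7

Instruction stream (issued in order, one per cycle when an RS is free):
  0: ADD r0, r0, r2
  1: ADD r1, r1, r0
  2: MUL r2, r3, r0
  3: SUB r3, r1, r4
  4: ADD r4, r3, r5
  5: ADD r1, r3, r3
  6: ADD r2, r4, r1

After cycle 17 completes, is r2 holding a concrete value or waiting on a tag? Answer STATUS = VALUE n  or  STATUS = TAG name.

STATUS = VALUE 19

  c1: issue ADD r0<-Add1  regs: r0:Add1,r1:1,r2:2,r3:6,r4:7,r5:7
  c2: issue ADD r1<-Add2  regs: r0:Add1,r1:Add2,r2:2,r3:6,r4:7,r5:7
  c3: issue MUL r2<-Mul1  regs: r0:Add1,r1:Add2,r2:Mul1,r3:6,r4:7,r5:7
  c4: CDB Add1=10; issue SUB r3<-Add1  regs: r0:10,r1:Add2,r2:Mul1,r3:Add1,r4:7,r5:7
  c5: issue ADD r4<-Add3  regs: r0:10,r1:Add2,r2:Mul1,r3:Add1,r4:Add3,r5:7
  c6: stall  regs: r0:10,r1:Add2,r2:Mul1,r3:Add1,r4:Add3,r5:7
  c7: CDB Add2=11; issue ADD r1<-Add2  regs: r0:10,r1:Add2,r2:Mul1,r3:Add1,r4:Add3,r5:7
  c8: CDB Mul1=60; stall  regs: r0:10,r1:Add2,r2:60,r3:Add1,r4:Add3,r5:7
  c9: stall  regs: r0:10,r1:Add2,r2:60,r3:Add1,r4:Add3,r5:7
  c10: CDB Add1=4; issue ADD r2<-Add1  regs: r0:10,r1:Add2,r2:Add1,r3:4,r4:Add3,r5:7
  c11: -  regs: r0:10,r1:Add2,r2:Add1,r3:4,r4:Add3,r5:7
  c12: -  regs: r0:10,r1:Add2,r2:Add1,r3:4,r4:Add3,r5:7
  c13: CDB Add2=8  regs: r0:10,r1:8,r2:Add1,r3:4,r4:Add3,r5:7
  c14: CDB Add3=11  regs: r0:10,r1:8,r2:Add1,r3:4,r4:11,r5:7
  c15: -  regs: r0:10,r1:8,r2:Add1,r3:4,r4:11,r5:7
  c16: -  regs: r0:10,r1:8,r2:Add1,r3:4,r4:11,r5:7
  c17: CDB Add1=19  regs: r0:10,r1:8,r2:19,r3:4,r4:11,r5:7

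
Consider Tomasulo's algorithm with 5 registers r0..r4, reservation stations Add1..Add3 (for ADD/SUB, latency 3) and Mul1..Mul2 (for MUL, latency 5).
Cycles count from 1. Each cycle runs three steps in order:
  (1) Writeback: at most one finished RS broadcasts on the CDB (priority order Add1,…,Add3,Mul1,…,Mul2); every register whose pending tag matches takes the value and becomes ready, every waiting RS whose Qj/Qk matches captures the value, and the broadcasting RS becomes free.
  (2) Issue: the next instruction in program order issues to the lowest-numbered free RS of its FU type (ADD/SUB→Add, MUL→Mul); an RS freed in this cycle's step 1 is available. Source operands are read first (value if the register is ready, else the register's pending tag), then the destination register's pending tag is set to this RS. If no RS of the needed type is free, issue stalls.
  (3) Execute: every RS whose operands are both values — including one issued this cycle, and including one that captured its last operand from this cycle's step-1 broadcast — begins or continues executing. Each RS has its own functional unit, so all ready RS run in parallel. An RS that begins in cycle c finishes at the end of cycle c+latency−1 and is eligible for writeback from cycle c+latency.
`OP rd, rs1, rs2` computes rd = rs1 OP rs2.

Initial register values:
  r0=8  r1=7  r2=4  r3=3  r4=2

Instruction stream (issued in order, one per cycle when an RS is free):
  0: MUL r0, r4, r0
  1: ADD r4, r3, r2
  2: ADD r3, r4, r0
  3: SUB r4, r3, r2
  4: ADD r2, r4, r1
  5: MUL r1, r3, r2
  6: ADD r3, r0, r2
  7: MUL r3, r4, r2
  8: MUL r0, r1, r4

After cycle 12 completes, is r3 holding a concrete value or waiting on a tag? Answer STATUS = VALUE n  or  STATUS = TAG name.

STATUS = TAG Mul2

cycle 1: issue MUL r0<-Mul1 // r0:Mul1,r1:7,r2:4,r3:3,r4:2
cycle 2: issue ADD r4<-Add1 // r0:Mul1,r1:7,r2:4,r3:3,r4:Add1
cycle 3: issue ADD r3<-Add2 // r0:Mul1,r1:7,r2:4,r3:Add2,r4:Add1
cycle 4: issue SUB r4<-Add3 // r0:Mul1,r1:7,r2:4,r3:Add2,r4:Add3
cycle 5: CDB Add1=7; issue ADD r2<-Add1 // r0:Mul1,r1:7,r2:Add1,r3:Add2,r4:Add3
cycle 6: CDB Mul1=16; issue MUL r1<-Mul1 // r0:16,r1:Mul1,r2:Add1,r3:Add2,r4:Add3
cycle 7: stall // r0:16,r1:Mul1,r2:Add1,r3:Add2,r4:Add3
cycle 8: stall // r0:16,r1:Mul1,r2:Add1,r3:Add2,r4:Add3
cycle 9: CDB Add2=23; issue ADD r3<-Add2 // r0:16,r1:Mul1,r2:Add1,r3:Add2,r4:Add3
cycle 10: issue MUL r3<-Mul2 // r0:16,r1:Mul1,r2:Add1,r3:Mul2,r4:Add3
cycle 11: stall // r0:16,r1:Mul1,r2:Add1,r3:Mul2,r4:Add3
cycle 12: CDB Add3=19; stall // r0:16,r1:Mul1,r2:Add1,r3:Mul2,r4:19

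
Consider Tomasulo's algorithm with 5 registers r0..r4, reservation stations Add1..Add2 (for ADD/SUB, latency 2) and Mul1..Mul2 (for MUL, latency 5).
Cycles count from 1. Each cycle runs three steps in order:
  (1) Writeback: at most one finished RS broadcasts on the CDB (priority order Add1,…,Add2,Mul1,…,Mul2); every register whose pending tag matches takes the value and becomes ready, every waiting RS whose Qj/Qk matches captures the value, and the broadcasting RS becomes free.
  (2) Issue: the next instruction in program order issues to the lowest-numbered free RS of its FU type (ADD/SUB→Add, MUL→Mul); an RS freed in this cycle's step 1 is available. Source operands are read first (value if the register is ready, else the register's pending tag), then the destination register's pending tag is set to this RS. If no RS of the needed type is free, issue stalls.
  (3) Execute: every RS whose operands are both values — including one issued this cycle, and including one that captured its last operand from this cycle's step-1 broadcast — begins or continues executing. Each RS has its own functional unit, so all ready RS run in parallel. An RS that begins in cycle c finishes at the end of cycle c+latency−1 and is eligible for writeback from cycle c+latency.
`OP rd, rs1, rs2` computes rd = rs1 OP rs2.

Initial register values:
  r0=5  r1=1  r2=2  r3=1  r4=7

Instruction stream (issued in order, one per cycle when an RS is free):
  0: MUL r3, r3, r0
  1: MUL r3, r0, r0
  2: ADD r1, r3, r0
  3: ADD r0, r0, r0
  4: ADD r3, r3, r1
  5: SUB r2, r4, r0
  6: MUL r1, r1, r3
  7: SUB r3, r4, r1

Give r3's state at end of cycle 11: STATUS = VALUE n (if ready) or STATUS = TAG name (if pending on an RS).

cycle 1: issue MUL r3<-Mul1 // r0:5,r1:1,r2:2,r3:Mul1,r4:7
cycle 2: issue MUL r3<-Mul2 // r0:5,r1:1,r2:2,r3:Mul2,r4:7
cycle 3: issue ADD r1<-Add1 // r0:5,r1:Add1,r2:2,r3:Mul2,r4:7
cycle 4: issue ADD r0<-Add2 // r0:Add2,r1:Add1,r2:2,r3:Mul2,r4:7
cycle 5: stall // r0:Add2,r1:Add1,r2:2,r3:Mul2,r4:7
cycle 6: CDB Add2=10; issue ADD r3<-Add2 // r0:10,r1:Add1,r2:2,r3:Add2,r4:7
cycle 7: CDB Mul1=5; stall // r0:10,r1:Add1,r2:2,r3:Add2,r4:7
cycle 8: CDB Mul2=25; stall // r0:10,r1:Add1,r2:2,r3:Add2,r4:7
cycle 9: stall // r0:10,r1:Add1,r2:2,r3:Add2,r4:7
cycle 10: CDB Add1=30; issue SUB r2<-Add1 // r0:10,r1:30,r2:Add1,r3:Add2,r4:7
cycle 11: issue MUL r1<-Mul1 // r0:10,r1:Mul1,r2:Add1,r3:Add2,r4:7

STATUS = TAG Add2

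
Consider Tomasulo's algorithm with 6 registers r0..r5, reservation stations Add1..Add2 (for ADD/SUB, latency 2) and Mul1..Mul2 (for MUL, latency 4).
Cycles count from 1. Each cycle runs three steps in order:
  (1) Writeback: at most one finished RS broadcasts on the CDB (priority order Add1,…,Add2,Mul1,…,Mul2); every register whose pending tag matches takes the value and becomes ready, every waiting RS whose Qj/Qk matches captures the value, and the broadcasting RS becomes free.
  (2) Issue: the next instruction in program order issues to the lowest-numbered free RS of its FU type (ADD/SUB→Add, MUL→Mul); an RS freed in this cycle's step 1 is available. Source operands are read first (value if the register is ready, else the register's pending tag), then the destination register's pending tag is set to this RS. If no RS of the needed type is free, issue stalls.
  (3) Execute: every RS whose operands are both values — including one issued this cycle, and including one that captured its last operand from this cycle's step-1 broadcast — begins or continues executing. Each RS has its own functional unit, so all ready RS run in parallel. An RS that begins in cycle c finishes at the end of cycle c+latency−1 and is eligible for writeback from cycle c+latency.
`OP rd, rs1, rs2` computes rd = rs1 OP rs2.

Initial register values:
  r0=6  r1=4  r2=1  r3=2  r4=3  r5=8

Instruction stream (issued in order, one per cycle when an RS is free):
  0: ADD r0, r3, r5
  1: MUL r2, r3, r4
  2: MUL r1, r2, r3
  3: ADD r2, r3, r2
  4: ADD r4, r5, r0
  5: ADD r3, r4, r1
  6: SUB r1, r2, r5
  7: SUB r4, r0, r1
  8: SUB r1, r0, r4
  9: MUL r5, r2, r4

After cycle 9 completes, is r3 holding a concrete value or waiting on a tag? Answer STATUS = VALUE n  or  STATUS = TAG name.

cycle 1: issue ADD r0<-Add1 // r0:Add1,r1:4,r2:1,r3:2,r4:3,r5:8
cycle 2: issue MUL r2<-Mul1 // r0:Add1,r1:4,r2:Mul1,r3:2,r4:3,r5:8
cycle 3: CDB Add1=10; issue MUL r1<-Mul2 // r0:10,r1:Mul2,r2:Mul1,r3:2,r4:3,r5:8
cycle 4: issue ADD r2<-Add1 // r0:10,r1:Mul2,r2:Add1,r3:2,r4:3,r5:8
cycle 5: issue ADD r4<-Add2 // r0:10,r1:Mul2,r2:Add1,r3:2,r4:Add2,r5:8
cycle 6: CDB Mul1=6; stall // r0:10,r1:Mul2,r2:Add1,r3:2,r4:Add2,r5:8
cycle 7: CDB Add2=18; issue ADD r3<-Add2 // r0:10,r1:Mul2,r2:Add1,r3:Add2,r4:18,r5:8
cycle 8: CDB Add1=8; issue SUB r1<-Add1 // r0:10,r1:Add1,r2:8,r3:Add2,r4:18,r5:8
cycle 9: stall // r0:10,r1:Add1,r2:8,r3:Add2,r4:18,r5:8

STATUS = TAG Add2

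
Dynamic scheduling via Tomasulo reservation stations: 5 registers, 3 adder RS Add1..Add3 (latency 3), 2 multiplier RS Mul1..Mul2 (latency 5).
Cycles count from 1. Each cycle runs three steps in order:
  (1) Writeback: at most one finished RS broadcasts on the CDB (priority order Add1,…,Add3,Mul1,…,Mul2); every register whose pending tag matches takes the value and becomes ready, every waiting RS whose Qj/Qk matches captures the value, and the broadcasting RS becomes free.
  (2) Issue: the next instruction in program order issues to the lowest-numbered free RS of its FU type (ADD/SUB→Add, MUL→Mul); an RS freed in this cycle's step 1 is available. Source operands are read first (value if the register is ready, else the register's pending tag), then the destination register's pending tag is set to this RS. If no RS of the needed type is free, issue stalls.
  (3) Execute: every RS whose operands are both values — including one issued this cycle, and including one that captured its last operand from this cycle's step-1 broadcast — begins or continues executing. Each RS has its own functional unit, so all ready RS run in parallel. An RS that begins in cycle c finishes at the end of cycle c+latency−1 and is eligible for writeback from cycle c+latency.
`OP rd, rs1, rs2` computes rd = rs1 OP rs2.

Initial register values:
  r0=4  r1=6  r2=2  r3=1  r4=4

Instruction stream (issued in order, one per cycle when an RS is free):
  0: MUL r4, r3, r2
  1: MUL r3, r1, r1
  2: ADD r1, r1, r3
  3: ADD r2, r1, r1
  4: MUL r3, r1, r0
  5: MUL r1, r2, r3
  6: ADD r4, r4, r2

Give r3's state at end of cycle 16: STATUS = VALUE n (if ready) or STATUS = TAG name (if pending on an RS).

cycle 1: issue MUL r4<-Mul1 // r0:4,r1:6,r2:2,r3:1,r4:Mul1
cycle 2: issue MUL r3<-Mul2 // r0:4,r1:6,r2:2,r3:Mul2,r4:Mul1
cycle 3: issue ADD r1<-Add1 // r0:4,r1:Add1,r2:2,r3:Mul2,r4:Mul1
cycle 4: issue ADD r2<-Add2 // r0:4,r1:Add1,r2:Add2,r3:Mul2,r4:Mul1
cycle 5: stall // r0:4,r1:Add1,r2:Add2,r3:Mul2,r4:Mul1
cycle 6: CDB Mul1=2; issue MUL r3<-Mul1 // r0:4,r1:Add1,r2:Add2,r3:Mul1,r4:2
cycle 7: CDB Mul2=36; issue MUL r1<-Mul2 // r0:4,r1:Mul2,r2:Add2,r3:Mul1,r4:2
cycle 8: issue ADD r4<-Add3 // r0:4,r1:Mul2,r2:Add2,r3:Mul1,r4:Add3
cycle 9: - // r0:4,r1:Mul2,r2:Add2,r3:Mul1,r4:Add3
cycle 10: CDB Add1=42 // r0:4,r1:Mul2,r2:Add2,r3:Mul1,r4:Add3
cycle 11: - // r0:4,r1:Mul2,r2:Add2,r3:Mul1,r4:Add3
cycle 12: - // r0:4,r1:Mul2,r2:Add2,r3:Mul1,r4:Add3
cycle 13: CDB Add2=84 // r0:4,r1:Mul2,r2:84,r3:Mul1,r4:Add3
cycle 14: - // r0:4,r1:Mul2,r2:84,r3:Mul1,r4:Add3
cycle 15: CDB Mul1=168 // r0:4,r1:Mul2,r2:84,r3:168,r4:Add3
cycle 16: CDB Add3=86 // r0:4,r1:Mul2,r2:84,r3:168,r4:86

STATUS = VALUE 168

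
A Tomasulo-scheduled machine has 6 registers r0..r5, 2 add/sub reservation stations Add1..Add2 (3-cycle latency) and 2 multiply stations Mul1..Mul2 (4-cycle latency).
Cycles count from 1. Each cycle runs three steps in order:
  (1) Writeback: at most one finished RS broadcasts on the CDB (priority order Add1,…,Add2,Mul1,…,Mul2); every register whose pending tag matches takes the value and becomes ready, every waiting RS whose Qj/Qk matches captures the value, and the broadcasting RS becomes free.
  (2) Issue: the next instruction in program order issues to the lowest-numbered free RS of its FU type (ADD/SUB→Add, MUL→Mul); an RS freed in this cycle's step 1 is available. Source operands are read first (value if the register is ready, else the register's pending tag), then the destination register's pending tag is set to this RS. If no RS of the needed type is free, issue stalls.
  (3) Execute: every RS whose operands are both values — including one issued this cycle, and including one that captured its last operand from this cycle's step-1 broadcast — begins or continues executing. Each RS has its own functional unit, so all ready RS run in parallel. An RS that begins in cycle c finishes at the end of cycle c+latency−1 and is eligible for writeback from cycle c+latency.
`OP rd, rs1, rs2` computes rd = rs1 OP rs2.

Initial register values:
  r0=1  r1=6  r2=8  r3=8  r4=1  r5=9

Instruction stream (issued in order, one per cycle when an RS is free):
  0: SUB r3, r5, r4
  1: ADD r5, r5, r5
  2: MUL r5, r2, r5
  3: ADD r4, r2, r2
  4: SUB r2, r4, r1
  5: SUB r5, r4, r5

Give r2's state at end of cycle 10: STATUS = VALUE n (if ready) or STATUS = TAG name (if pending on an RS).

STATUS = VALUE 10

cycle 1: issue SUB r3<-Add1 // r0:1,r1:6,r2:8,r3:Add1,r4:1,r5:9
cycle 2: issue ADD r5<-Add2 // r0:1,r1:6,r2:8,r3:Add1,r4:1,r5:Add2
cycle 3: issue MUL r5<-Mul1 // r0:1,r1:6,r2:8,r3:Add1,r4:1,r5:Mul1
cycle 4: CDB Add1=8; issue ADD r4<-Add1 // r0:1,r1:6,r2:8,r3:8,r4:Add1,r5:Mul1
cycle 5: CDB Add2=18; issue SUB r2<-Add2 // r0:1,r1:6,r2:Add2,r3:8,r4:Add1,r5:Mul1
cycle 6: stall // r0:1,r1:6,r2:Add2,r3:8,r4:Add1,r5:Mul1
cycle 7: CDB Add1=16; issue SUB r5<-Add1 // r0:1,r1:6,r2:Add2,r3:8,r4:16,r5:Add1
cycle 8: - // r0:1,r1:6,r2:Add2,r3:8,r4:16,r5:Add1
cycle 9: CDB Mul1=144 // r0:1,r1:6,r2:Add2,r3:8,r4:16,r5:Add1
cycle 10: CDB Add2=10 // r0:1,r1:6,r2:10,r3:8,r4:16,r5:Add1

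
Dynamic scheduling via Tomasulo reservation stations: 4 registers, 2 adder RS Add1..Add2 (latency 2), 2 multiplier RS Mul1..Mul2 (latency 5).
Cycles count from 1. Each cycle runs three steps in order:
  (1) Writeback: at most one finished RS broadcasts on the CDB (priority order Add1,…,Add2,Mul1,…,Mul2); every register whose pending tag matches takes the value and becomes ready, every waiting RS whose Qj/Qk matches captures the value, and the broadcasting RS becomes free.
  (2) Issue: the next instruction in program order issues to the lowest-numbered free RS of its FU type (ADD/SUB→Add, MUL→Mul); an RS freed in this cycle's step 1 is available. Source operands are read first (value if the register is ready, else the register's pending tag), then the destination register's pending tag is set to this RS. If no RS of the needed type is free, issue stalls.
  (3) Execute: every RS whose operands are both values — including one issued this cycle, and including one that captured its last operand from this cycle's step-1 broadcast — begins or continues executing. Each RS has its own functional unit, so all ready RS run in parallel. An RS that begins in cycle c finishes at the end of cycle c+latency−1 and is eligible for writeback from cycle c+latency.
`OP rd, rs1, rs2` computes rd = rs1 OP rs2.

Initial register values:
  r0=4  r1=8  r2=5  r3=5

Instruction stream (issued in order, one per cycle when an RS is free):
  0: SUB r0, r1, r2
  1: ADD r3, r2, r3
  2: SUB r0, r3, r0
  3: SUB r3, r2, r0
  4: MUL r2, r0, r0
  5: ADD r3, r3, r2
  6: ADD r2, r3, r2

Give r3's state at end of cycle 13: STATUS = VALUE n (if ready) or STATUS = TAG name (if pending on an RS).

STATUS = VALUE 47

c1: issue SUB r0<-Add1 | r0:Add1,r1:8,r2:5,r3:5
c2: issue ADD r3<-Add2 | r0:Add1,r1:8,r2:5,r3:Add2
c3: CDB Add1=3; issue SUB r0<-Add1 | r0:Add1,r1:8,r2:5,r3:Add2
c4: CDB Add2=10; issue SUB r3<-Add2 | r0:Add1,r1:8,r2:5,r3:Add2
c5: issue MUL r2<-Mul1 | r0:Add1,r1:8,r2:Mul1,r3:Add2
c6: CDB Add1=7; issue ADD r3<-Add1 | r0:7,r1:8,r2:Mul1,r3:Add1
c7: stall | r0:7,r1:8,r2:Mul1,r3:Add1
c8: CDB Add2=-2; issue ADD r2<-Add2 | r0:7,r1:8,r2:Add2,r3:Add1
c9: - | r0:7,r1:8,r2:Add2,r3:Add1
c10: - | r0:7,r1:8,r2:Add2,r3:Add1
c11: CDB Mul1=49 | r0:7,r1:8,r2:Add2,r3:Add1
c12: - | r0:7,r1:8,r2:Add2,r3:Add1
c13: CDB Add1=47 | r0:7,r1:8,r2:Add2,r3:47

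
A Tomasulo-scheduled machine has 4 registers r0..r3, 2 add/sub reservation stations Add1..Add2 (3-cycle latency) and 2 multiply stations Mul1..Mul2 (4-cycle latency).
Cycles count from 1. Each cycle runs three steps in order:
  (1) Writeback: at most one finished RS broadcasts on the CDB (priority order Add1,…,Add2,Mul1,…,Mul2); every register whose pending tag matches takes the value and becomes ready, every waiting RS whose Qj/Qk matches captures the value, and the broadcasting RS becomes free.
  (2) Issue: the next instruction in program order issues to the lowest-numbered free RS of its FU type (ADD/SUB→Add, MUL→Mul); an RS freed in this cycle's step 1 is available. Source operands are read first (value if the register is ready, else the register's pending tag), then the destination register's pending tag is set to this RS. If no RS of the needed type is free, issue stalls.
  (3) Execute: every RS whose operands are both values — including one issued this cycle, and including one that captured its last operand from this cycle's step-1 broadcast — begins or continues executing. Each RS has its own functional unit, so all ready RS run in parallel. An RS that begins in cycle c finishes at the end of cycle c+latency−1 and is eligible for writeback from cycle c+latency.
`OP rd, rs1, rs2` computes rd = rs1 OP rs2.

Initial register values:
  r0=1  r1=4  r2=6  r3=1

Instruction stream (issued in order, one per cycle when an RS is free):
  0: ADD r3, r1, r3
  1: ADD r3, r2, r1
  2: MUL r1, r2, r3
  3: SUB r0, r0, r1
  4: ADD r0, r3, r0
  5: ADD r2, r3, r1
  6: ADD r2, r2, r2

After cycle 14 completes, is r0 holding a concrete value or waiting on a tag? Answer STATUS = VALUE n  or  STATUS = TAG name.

cycle 1: issue ADD r3<-Add1 // r0:1,r1:4,r2:6,r3:Add1
cycle 2: issue ADD r3<-Add2 // r0:1,r1:4,r2:6,r3:Add2
cycle 3: issue MUL r1<-Mul1 // r0:1,r1:Mul1,r2:6,r3:Add2
cycle 4: CDB Add1=5; issue SUB r0<-Add1 // r0:Add1,r1:Mul1,r2:6,r3:Add2
cycle 5: CDB Add2=10; issue ADD r0<-Add2 // r0:Add2,r1:Mul1,r2:6,r3:10
cycle 6: stall // r0:Add2,r1:Mul1,r2:6,r3:10
cycle 7: stall // r0:Add2,r1:Mul1,r2:6,r3:10
cycle 8: stall // r0:Add2,r1:Mul1,r2:6,r3:10
cycle 9: CDB Mul1=60; stall // r0:Add2,r1:60,r2:6,r3:10
cycle 10: stall // r0:Add2,r1:60,r2:6,r3:10
cycle 11: stall // r0:Add2,r1:60,r2:6,r3:10
cycle 12: CDB Add1=-59; issue ADD r2<-Add1 // r0:Add2,r1:60,r2:Add1,r3:10
cycle 13: stall // r0:Add2,r1:60,r2:Add1,r3:10
cycle 14: stall // r0:Add2,r1:60,r2:Add1,r3:10

STATUS = TAG Add2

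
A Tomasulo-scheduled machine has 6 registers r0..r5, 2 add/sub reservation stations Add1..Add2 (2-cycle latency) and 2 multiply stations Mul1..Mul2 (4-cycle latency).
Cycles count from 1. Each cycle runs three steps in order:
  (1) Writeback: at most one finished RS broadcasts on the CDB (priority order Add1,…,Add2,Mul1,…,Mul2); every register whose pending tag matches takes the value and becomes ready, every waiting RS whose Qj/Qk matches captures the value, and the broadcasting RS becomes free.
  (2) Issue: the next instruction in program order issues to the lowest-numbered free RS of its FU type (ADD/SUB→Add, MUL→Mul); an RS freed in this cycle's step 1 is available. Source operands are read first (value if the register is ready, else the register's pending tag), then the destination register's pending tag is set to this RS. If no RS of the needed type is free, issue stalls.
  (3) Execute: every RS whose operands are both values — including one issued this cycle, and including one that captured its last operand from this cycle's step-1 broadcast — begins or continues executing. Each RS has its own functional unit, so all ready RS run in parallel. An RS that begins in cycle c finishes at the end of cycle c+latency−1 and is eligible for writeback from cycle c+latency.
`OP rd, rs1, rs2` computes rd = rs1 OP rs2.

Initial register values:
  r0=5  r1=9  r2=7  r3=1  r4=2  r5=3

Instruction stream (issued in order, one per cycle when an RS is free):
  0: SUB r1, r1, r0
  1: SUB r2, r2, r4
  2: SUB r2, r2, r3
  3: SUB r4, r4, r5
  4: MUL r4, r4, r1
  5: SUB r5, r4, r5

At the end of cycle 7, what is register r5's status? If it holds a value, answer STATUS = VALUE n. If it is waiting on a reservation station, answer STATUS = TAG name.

STATUS = TAG Add1

cycle 1: issue SUB r1<-Add1 // r0:5,r1:Add1,r2:7,r3:1,r4:2,r5:3
cycle 2: issue SUB r2<-Add2 // r0:5,r1:Add1,r2:Add2,r3:1,r4:2,r5:3
cycle 3: CDB Add1=4; issue SUB r2<-Add1 // r0:5,r1:4,r2:Add1,r3:1,r4:2,r5:3
cycle 4: CDB Add2=5; issue SUB r4<-Add2 // r0:5,r1:4,r2:Add1,r3:1,r4:Add2,r5:3
cycle 5: issue MUL r4<-Mul1 // r0:5,r1:4,r2:Add1,r3:1,r4:Mul1,r5:3
cycle 6: CDB Add1=4; issue SUB r5<-Add1 // r0:5,r1:4,r2:4,r3:1,r4:Mul1,r5:Add1
cycle 7: CDB Add2=-1 // r0:5,r1:4,r2:4,r3:1,r4:Mul1,r5:Add1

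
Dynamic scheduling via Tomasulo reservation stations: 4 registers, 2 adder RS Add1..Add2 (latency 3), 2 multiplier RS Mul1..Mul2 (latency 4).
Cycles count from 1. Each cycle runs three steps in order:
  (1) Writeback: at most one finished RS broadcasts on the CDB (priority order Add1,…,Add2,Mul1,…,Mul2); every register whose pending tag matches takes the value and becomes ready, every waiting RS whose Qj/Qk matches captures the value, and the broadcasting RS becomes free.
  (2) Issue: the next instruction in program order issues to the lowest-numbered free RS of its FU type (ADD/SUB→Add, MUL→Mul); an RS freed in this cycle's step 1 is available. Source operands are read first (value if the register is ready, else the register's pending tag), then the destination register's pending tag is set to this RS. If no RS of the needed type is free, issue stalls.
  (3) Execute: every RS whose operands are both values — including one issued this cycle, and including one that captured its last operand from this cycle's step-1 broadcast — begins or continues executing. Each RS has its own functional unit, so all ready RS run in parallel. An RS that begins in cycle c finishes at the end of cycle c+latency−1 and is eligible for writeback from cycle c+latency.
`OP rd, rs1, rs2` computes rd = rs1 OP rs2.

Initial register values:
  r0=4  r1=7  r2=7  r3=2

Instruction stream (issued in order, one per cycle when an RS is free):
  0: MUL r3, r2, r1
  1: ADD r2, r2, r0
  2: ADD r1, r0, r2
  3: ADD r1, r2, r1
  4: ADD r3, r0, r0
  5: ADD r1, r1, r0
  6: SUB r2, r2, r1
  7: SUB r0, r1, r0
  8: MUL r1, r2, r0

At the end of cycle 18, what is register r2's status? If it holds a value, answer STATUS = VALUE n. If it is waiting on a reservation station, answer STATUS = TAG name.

STATUS = VALUE -19

c1: issue MUL r3<-Mul1 | r0:4,r1:7,r2:7,r3:Mul1
c2: issue ADD r2<-Add1 | r0:4,r1:7,r2:Add1,r3:Mul1
c3: issue ADD r1<-Add2 | r0:4,r1:Add2,r2:Add1,r3:Mul1
c4: stall | r0:4,r1:Add2,r2:Add1,r3:Mul1
c5: CDB Add1=11; issue ADD r1<-Add1 | r0:4,r1:Add1,r2:11,r3:Mul1
c6: CDB Mul1=49; stall | r0:4,r1:Add1,r2:11,r3:49
c7: stall | r0:4,r1:Add1,r2:11,r3:49
c8: CDB Add2=15; issue ADD r3<-Add2 | r0:4,r1:Add1,r2:11,r3:Add2
c9: stall | r0:4,r1:Add1,r2:11,r3:Add2
c10: stall | r0:4,r1:Add1,r2:11,r3:Add2
c11: CDB Add1=26; issue ADD r1<-Add1 | r0:4,r1:Add1,r2:11,r3:Add2
c12: CDB Add2=8; issue SUB r2<-Add2 | r0:4,r1:Add1,r2:Add2,r3:8
c13: stall | r0:4,r1:Add1,r2:Add2,r3:8
c14: CDB Add1=30; issue SUB r0<-Add1 | r0:Add1,r1:30,r2:Add2,r3:8
c15: issue MUL r1<-Mul1 | r0:Add1,r1:Mul1,r2:Add2,r3:8
c16: - | r0:Add1,r1:Mul1,r2:Add2,r3:8
c17: CDB Add1=26 | r0:26,r1:Mul1,r2:Add2,r3:8
c18: CDB Add2=-19 | r0:26,r1:Mul1,r2:-19,r3:8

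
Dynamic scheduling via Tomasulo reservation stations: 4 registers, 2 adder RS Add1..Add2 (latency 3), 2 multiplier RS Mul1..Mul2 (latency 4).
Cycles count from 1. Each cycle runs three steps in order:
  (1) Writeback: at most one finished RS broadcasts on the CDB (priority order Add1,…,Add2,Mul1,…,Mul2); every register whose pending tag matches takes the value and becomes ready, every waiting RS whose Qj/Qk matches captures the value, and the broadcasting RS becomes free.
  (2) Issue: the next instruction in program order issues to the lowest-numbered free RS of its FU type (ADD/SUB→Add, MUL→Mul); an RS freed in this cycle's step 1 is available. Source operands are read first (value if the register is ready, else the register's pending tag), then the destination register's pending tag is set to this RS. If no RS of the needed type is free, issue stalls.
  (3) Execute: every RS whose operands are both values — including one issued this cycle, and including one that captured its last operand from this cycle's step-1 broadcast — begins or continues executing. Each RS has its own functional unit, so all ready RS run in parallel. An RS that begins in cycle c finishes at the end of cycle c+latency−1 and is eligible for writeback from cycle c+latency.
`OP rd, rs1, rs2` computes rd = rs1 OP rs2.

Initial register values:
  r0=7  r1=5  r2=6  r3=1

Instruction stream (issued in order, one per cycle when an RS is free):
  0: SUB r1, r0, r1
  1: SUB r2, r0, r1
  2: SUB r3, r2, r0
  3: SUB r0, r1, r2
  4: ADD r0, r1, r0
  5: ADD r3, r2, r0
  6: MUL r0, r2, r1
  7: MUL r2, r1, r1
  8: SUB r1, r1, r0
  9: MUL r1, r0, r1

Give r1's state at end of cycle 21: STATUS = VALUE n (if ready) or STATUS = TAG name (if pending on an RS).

cycle 1: issue SUB r1<-Add1 // r0:7,r1:Add1,r2:6,r3:1
cycle 2: issue SUB r2<-Add2 // r0:7,r1:Add1,r2:Add2,r3:1
cycle 3: stall // r0:7,r1:Add1,r2:Add2,r3:1
cycle 4: CDB Add1=2; issue SUB r3<-Add1 // r0:7,r1:2,r2:Add2,r3:Add1
cycle 5: stall // r0:7,r1:2,r2:Add2,r3:Add1
cycle 6: stall // r0:7,r1:2,r2:Add2,r3:Add1
cycle 7: CDB Add2=5; issue SUB r0<-Add2 // r0:Add2,r1:2,r2:5,r3:Add1
cycle 8: stall // r0:Add2,r1:2,r2:5,r3:Add1
cycle 9: stall // r0:Add2,r1:2,r2:5,r3:Add1
cycle 10: CDB Add1=-2; issue ADD r0<-Add1 // r0:Add1,r1:2,r2:5,r3:-2
cycle 11: CDB Add2=-3; issue ADD r3<-Add2 // r0:Add1,r1:2,r2:5,r3:Add2
cycle 12: issue MUL r0<-Mul1 // r0:Mul1,r1:2,r2:5,r3:Add2
cycle 13: issue MUL r2<-Mul2 // r0:Mul1,r1:2,r2:Mul2,r3:Add2
cycle 14: CDB Add1=-1; issue SUB r1<-Add1 // r0:Mul1,r1:Add1,r2:Mul2,r3:Add2
cycle 15: stall // r0:Mul1,r1:Add1,r2:Mul2,r3:Add2
cycle 16: CDB Mul1=10; issue MUL r1<-Mul1 // r0:10,r1:Mul1,r2:Mul2,r3:Add2
cycle 17: CDB Add2=4 // r0:10,r1:Mul1,r2:Mul2,r3:4
cycle 18: CDB Mul2=4 // r0:10,r1:Mul1,r2:4,r3:4
cycle 19: CDB Add1=-8 // r0:10,r1:Mul1,r2:4,r3:4
cycle 20: - // r0:10,r1:Mul1,r2:4,r3:4
cycle 21: - // r0:10,r1:Mul1,r2:4,r3:4

STATUS = TAG Mul1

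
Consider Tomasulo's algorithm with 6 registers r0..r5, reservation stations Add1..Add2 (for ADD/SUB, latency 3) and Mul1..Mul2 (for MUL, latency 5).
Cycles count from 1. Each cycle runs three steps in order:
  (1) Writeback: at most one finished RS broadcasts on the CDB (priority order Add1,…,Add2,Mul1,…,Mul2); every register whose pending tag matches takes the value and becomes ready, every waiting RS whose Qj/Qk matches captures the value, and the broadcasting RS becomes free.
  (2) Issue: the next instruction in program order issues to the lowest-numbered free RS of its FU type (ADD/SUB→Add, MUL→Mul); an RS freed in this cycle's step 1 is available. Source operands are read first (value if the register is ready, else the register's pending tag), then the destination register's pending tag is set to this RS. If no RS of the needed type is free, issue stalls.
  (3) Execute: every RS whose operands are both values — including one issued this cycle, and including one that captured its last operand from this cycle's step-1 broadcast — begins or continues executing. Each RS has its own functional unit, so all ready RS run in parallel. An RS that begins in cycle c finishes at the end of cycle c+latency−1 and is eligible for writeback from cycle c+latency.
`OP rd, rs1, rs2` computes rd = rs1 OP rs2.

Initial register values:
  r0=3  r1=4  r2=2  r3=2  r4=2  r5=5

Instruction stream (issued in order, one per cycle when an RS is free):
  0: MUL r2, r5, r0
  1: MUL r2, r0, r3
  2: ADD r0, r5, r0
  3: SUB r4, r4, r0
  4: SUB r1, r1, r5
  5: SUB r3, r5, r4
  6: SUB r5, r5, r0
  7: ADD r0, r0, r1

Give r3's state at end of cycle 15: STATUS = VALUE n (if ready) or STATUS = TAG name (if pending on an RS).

cycle 1: issue MUL r2<-Mul1 // r0:3,r1:4,r2:Mul1,r3:2,r4:2,r5:5
cycle 2: issue MUL r2<-Mul2 // r0:3,r1:4,r2:Mul2,r3:2,r4:2,r5:5
cycle 3: issue ADD r0<-Add1 // r0:Add1,r1:4,r2:Mul2,r3:2,r4:2,r5:5
cycle 4: issue SUB r4<-Add2 // r0:Add1,r1:4,r2:Mul2,r3:2,r4:Add2,r5:5
cycle 5: stall // r0:Add1,r1:4,r2:Mul2,r3:2,r4:Add2,r5:5
cycle 6: CDB Add1=8; issue SUB r1<-Add1 // r0:8,r1:Add1,r2:Mul2,r3:2,r4:Add2,r5:5
cycle 7: CDB Mul1=15; stall // r0:8,r1:Add1,r2:Mul2,r3:2,r4:Add2,r5:5
cycle 8: CDB Mul2=6; stall // r0:8,r1:Add1,r2:6,r3:2,r4:Add2,r5:5
cycle 9: CDB Add1=-1; issue SUB r3<-Add1 // r0:8,r1:-1,r2:6,r3:Add1,r4:Add2,r5:5
cycle 10: CDB Add2=-6; issue SUB r5<-Add2 // r0:8,r1:-1,r2:6,r3:Add1,r4:-6,r5:Add2
cycle 11: stall // r0:8,r1:-1,r2:6,r3:Add1,r4:-6,r5:Add2
cycle 12: stall // r0:8,r1:-1,r2:6,r3:Add1,r4:-6,r5:Add2
cycle 13: CDB Add1=11; issue ADD r0<-Add1 // r0:Add1,r1:-1,r2:6,r3:11,r4:-6,r5:Add2
cycle 14: CDB Add2=-3 // r0:Add1,r1:-1,r2:6,r3:11,r4:-6,r5:-3
cycle 15: - // r0:Add1,r1:-1,r2:6,r3:11,r4:-6,r5:-3

STATUS = VALUE 11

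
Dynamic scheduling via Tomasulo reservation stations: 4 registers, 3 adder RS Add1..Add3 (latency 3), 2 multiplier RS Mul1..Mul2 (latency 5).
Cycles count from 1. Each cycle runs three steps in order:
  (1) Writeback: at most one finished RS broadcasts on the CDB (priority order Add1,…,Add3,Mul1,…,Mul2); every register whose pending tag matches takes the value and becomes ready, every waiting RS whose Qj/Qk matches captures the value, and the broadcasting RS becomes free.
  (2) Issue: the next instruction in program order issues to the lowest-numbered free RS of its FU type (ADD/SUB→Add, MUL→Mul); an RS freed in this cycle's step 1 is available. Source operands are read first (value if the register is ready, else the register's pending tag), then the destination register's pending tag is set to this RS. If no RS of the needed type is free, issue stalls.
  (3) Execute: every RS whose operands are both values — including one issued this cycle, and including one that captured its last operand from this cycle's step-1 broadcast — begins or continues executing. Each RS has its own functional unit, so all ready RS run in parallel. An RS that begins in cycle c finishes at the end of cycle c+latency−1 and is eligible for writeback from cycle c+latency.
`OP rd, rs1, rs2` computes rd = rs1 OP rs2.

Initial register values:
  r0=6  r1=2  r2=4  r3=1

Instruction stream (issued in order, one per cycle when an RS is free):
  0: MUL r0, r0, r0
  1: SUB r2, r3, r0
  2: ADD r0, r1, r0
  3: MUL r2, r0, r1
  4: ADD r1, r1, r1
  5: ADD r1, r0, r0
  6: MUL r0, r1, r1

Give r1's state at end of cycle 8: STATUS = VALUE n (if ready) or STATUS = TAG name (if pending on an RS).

cycle 1: issue MUL r0<-Mul1 // r0:Mul1,r1:2,r2:4,r3:1
cycle 2: issue SUB r2<-Add1 // r0:Mul1,r1:2,r2:Add1,r3:1
cycle 3: issue ADD r0<-Add2 // r0:Add2,r1:2,r2:Add1,r3:1
cycle 4: issue MUL r2<-Mul2 // r0:Add2,r1:2,r2:Mul2,r3:1
cycle 5: issue ADD r1<-Add3 // r0:Add2,r1:Add3,r2:Mul2,r3:1
cycle 6: CDB Mul1=36; stall // r0:Add2,r1:Add3,r2:Mul2,r3:1
cycle 7: stall // r0:Add2,r1:Add3,r2:Mul2,r3:1
cycle 8: CDB Add3=4; issue ADD r1<-Add3 // r0:Add2,r1:Add3,r2:Mul2,r3:1

STATUS = TAG Add3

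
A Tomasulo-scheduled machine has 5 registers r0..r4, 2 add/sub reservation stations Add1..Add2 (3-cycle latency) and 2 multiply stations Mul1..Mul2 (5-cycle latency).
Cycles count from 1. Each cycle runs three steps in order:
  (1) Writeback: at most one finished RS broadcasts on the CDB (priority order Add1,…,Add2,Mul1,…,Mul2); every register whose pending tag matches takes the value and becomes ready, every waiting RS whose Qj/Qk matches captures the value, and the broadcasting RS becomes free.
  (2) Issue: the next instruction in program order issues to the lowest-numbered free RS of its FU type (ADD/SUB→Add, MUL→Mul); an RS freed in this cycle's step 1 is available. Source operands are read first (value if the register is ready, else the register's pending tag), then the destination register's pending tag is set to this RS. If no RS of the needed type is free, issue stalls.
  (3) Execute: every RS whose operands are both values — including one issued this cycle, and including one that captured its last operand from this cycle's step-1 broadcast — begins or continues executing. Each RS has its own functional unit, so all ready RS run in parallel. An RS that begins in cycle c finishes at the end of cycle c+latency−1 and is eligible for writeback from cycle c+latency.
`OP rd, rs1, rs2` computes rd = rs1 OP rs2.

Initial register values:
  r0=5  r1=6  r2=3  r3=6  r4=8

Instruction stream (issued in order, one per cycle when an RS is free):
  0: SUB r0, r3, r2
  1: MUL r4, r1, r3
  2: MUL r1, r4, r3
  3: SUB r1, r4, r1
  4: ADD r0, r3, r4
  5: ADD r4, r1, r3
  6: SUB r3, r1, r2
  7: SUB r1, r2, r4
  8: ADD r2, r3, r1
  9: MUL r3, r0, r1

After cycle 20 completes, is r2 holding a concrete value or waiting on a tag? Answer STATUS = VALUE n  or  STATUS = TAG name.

STATUS = TAG Add2

c1: issue SUB r0<-Add1 | r0:Add1,r1:6,r2:3,r3:6,r4:8
c2: issue MUL r4<-Mul1 | r0:Add1,r1:6,r2:3,r3:6,r4:Mul1
c3: issue MUL r1<-Mul2 | r0:Add1,r1:Mul2,r2:3,r3:6,r4:Mul1
c4: CDB Add1=3; issue SUB r1<-Add1 | r0:3,r1:Add1,r2:3,r3:6,r4:Mul1
c5: issue ADD r0<-Add2 | r0:Add2,r1:Add1,r2:3,r3:6,r4:Mul1
c6: stall | r0:Add2,r1:Add1,r2:3,r3:6,r4:Mul1
c7: CDB Mul1=36; stall | r0:Add2,r1:Add1,r2:3,r3:6,r4:36
c8: stall | r0:Add2,r1:Add1,r2:3,r3:6,r4:36
c9: stall | r0:Add2,r1:Add1,r2:3,r3:6,r4:36
c10: CDB Add2=42; issue ADD r4<-Add2 | r0:42,r1:Add1,r2:3,r3:6,r4:Add2
c11: stall | r0:42,r1:Add1,r2:3,r3:6,r4:Add2
c12: CDB Mul2=216; stall | r0:42,r1:Add1,r2:3,r3:6,r4:Add2
c13: stall | r0:42,r1:Add1,r2:3,r3:6,r4:Add2
c14: stall | r0:42,r1:Add1,r2:3,r3:6,r4:Add2
c15: CDB Add1=-180; issue SUB r3<-Add1 | r0:42,r1:-180,r2:3,r3:Add1,r4:Add2
c16: stall | r0:42,r1:-180,r2:3,r3:Add1,r4:Add2
c17: stall | r0:42,r1:-180,r2:3,r3:Add1,r4:Add2
c18: CDB Add1=-183; issue SUB r1<-Add1 | r0:42,r1:Add1,r2:3,r3:-183,r4:Add2
c19: CDB Add2=-174; issue ADD r2<-Add2 | r0:42,r1:Add1,r2:Add2,r3:-183,r4:-174
c20: issue MUL r3<-Mul1 | r0:42,r1:Add1,r2:Add2,r3:Mul1,r4:-174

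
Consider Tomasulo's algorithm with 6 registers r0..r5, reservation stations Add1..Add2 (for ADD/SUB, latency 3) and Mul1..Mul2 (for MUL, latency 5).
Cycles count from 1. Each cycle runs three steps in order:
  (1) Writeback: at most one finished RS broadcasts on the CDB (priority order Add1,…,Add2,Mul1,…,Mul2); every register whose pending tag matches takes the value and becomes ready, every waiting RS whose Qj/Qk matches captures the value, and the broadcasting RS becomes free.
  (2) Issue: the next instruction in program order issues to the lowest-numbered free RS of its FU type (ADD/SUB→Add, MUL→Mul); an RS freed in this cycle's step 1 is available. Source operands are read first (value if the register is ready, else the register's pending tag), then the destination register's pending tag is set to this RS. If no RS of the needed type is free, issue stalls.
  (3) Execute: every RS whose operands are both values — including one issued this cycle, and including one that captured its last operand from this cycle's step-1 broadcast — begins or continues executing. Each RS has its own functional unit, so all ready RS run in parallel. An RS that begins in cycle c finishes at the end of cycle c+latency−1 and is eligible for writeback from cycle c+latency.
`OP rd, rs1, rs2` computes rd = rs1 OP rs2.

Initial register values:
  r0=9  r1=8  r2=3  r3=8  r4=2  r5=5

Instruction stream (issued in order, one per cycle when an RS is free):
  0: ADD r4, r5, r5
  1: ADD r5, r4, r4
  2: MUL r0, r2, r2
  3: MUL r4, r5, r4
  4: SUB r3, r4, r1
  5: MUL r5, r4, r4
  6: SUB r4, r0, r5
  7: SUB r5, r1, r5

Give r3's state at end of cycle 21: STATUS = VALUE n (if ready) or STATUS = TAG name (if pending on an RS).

  c1: issue ADD r4<-Add1  regs: r0:9,r1:8,r2:3,r3:8,r4:Add1,r5:5
  c2: issue ADD r5<-Add2  regs: r0:9,r1:8,r2:3,r3:8,r4:Add1,r5:Add2
  c3: issue MUL r0<-Mul1  regs: r0:Mul1,r1:8,r2:3,r3:8,r4:Add1,r5:Add2
  c4: CDB Add1=10; issue MUL r4<-Mul2  regs: r0:Mul1,r1:8,r2:3,r3:8,r4:Mul2,r5:Add2
  c5: issue SUB r3<-Add1  regs: r0:Mul1,r1:8,r2:3,r3:Add1,r4:Mul2,r5:Add2
  c6: stall  regs: r0:Mul1,r1:8,r2:3,r3:Add1,r4:Mul2,r5:Add2
  c7: CDB Add2=20; stall  regs: r0:Mul1,r1:8,r2:3,r3:Add1,r4:Mul2,r5:20
  c8: CDB Mul1=9; issue MUL r5<-Mul1  regs: r0:9,r1:8,r2:3,r3:Add1,r4:Mul2,r5:Mul1
  c9: issue SUB r4<-Add2  regs: r0:9,r1:8,r2:3,r3:Add1,r4:Add2,r5:Mul1
  c10: stall  regs: r0:9,r1:8,r2:3,r3:Add1,r4:Add2,r5:Mul1
  c11: stall  regs: r0:9,r1:8,r2:3,r3:Add1,r4:Add2,r5:Mul1
  c12: CDB Mul2=200; stall  regs: r0:9,r1:8,r2:3,r3:Add1,r4:Add2,r5:Mul1
  c13: stall  regs: r0:9,r1:8,r2:3,r3:Add1,r4:Add2,r5:Mul1
  c14: stall  regs: r0:9,r1:8,r2:3,r3:Add1,r4:Add2,r5:Mul1
  c15: CDB Add1=192; issue SUB r5<-Add1  regs: r0:9,r1:8,r2:3,r3:192,r4:Add2,r5:Add1
  c16: -  regs: r0:9,r1:8,r2:3,r3:192,r4:Add2,r5:Add1
  c17: CDB Mul1=40000  regs: r0:9,r1:8,r2:3,r3:192,r4:Add2,r5:Add1
  c18: -  regs: r0:9,r1:8,r2:3,r3:192,r4:Add2,r5:Add1
  c19: -  regs: r0:9,r1:8,r2:3,r3:192,r4:Add2,r5:Add1
  c20: CDB Add1=-39992  regs: r0:9,r1:8,r2:3,r3:192,r4:Add2,r5:-39992
  c21: CDB Add2=-39991  regs: r0:9,r1:8,r2:3,r3:192,r4:-39991,r5:-39992

STATUS = VALUE 192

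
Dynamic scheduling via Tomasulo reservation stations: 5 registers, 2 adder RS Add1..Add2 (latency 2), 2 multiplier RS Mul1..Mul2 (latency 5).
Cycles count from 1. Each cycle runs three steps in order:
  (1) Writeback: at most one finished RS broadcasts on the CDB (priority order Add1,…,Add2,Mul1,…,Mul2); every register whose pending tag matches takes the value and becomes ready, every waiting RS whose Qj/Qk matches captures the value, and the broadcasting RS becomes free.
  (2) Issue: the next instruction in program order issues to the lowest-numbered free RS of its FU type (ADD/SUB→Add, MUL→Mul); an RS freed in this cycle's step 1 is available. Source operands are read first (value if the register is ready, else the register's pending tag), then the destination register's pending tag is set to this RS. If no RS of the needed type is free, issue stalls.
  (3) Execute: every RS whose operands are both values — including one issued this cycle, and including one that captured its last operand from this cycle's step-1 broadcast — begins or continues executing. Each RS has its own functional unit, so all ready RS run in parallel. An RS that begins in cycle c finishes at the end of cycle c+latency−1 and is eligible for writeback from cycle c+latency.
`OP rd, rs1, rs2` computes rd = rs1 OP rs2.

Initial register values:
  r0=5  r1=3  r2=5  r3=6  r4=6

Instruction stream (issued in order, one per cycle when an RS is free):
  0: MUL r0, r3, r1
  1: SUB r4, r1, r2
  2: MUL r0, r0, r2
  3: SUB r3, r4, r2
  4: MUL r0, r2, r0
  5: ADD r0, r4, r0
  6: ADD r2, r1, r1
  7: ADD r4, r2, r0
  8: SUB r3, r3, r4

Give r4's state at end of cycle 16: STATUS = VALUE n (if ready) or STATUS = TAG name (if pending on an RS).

STATUS = TAG Add2

cycle 1: issue MUL r0<-Mul1 // r0:Mul1,r1:3,r2:5,r3:6,r4:6
cycle 2: issue SUB r4<-Add1 // r0:Mul1,r1:3,r2:5,r3:6,r4:Add1
cycle 3: issue MUL r0<-Mul2 // r0:Mul2,r1:3,r2:5,r3:6,r4:Add1
cycle 4: CDB Add1=-2; issue SUB r3<-Add1 // r0:Mul2,r1:3,r2:5,r3:Add1,r4:-2
cycle 5: stall // r0:Mul2,r1:3,r2:5,r3:Add1,r4:-2
cycle 6: CDB Add1=-7; stall // r0:Mul2,r1:3,r2:5,r3:-7,r4:-2
cycle 7: CDB Mul1=18; issue MUL r0<-Mul1 // r0:Mul1,r1:3,r2:5,r3:-7,r4:-2
cycle 8: issue ADD r0<-Add1 // r0:Add1,r1:3,r2:5,r3:-7,r4:-2
cycle 9: issue ADD r2<-Add2 // r0:Add1,r1:3,r2:Add2,r3:-7,r4:-2
cycle 10: stall // r0:Add1,r1:3,r2:Add2,r3:-7,r4:-2
cycle 11: CDB Add2=6; issue ADD r4<-Add2 // r0:Add1,r1:3,r2:6,r3:-7,r4:Add2
cycle 12: CDB Mul2=90; stall // r0:Add1,r1:3,r2:6,r3:-7,r4:Add2
cycle 13: stall // r0:Add1,r1:3,r2:6,r3:-7,r4:Add2
cycle 14: stall // r0:Add1,r1:3,r2:6,r3:-7,r4:Add2
cycle 15: stall // r0:Add1,r1:3,r2:6,r3:-7,r4:Add2
cycle 16: stall // r0:Add1,r1:3,r2:6,r3:-7,r4:Add2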